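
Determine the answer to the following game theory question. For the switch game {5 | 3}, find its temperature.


The game is {5 | 3}, a switch {a | b} with numbers a > b.
Cooling {a | b} by t gives {a - t | b + t}, which stops being hot when a - t = b + t, i.e. at t = (a - b)/2. So the temperature of a switch is (a - b)/2.
Temperature = (Left option - Right option) / 2
= (5 - (3)) / 2
= 2 / 2
= 1

1


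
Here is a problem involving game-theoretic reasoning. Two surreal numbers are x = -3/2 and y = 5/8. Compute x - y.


x = -3/2, y = 5/8
Converting to common denominator: 8
x = -12/8, y = 5/8
x - y = -3/2 - 5/8 = -17/8

-17/8


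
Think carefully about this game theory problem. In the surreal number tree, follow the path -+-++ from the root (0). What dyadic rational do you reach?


Sign expansion: -+-++
Rule: track bounds (lo, hi), initially (-inf, +inf). On '+', the current value becomes lo and we move to the simplest number in (value, hi): value + 1 if hi = +inf, otherwise the midpoint (value + hi)/2. On '-', the current value becomes hi and we move to value - 1 if lo = -inf, otherwise the midpoint (lo + value)/2.
Start at 0.
Step 1: sign = -, move left. Bounds: (-inf, 0). Value = -1
Step 2: sign = +, move right. Bounds: (-1, 0). Value = -1/2
Step 3: sign = -, move left. Bounds: (-1, -1/2). Value = -3/4
Step 4: sign = +, move right. Bounds: (-3/4, -1/2). Value = -5/8
Step 5: sign = +, move right. Bounds: (-5/8, -1/2). Value = -9/16
The surreal number with sign expansion -+-++ is -9/16.

-9/16


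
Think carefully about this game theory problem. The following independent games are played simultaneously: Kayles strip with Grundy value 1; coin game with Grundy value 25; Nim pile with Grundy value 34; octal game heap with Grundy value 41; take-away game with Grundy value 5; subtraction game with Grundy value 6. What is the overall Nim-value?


By the Sprague-Grundy theorem, the Grundy value of a sum of games is the XOR of individual Grundy values.
Kayles strip: Grundy value = 1. Running XOR: 0 XOR 1 = 1
coin game: Grundy value = 25. Running XOR: 1 XOR 25 = 24
Nim pile: Grundy value = 34. Running XOR: 24 XOR 34 = 58
octal game heap: Grundy value = 41. Running XOR: 58 XOR 41 = 19
take-away game: Grundy value = 5. Running XOR: 19 XOR 5 = 22
subtraction game: Grundy value = 6. Running XOR: 22 XOR 6 = 16
The combined Grundy value is 16.

16


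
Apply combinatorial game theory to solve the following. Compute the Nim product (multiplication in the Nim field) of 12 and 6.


Nim multiplication is bilinear over XOR: (u XOR v) * w = (u*w) XOR (v*w).
So we split each operand into its bit components and XOR the pairwise Nim products.
12 = 4 + 8 (as XOR of powers of 2).
6 = 2 + 4 (as XOR of powers of 2).
Using the standard Nim-product table on single bits:
  2*2 = 3,   2*4 = 8,   2*8 = 12,
  4*4 = 6,   4*8 = 11,  8*8 = 13,
and  1*x = x (identity), k*l = l*k (commutative).
Pairwise Nim products:
  4 * 2 = 8
  4 * 4 = 6
  8 * 2 = 12
  8 * 4 = 11
XOR them: 8 XOR 6 XOR 12 XOR 11 = 9.
Result: 12 * 6 = 9 (in Nim).

9


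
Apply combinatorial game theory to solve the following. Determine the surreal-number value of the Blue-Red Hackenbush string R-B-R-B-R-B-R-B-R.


Edges (from ground): R-B-R-B-R-B-R-B-R
By Berlekamp's sign-expansion rule, a Blue-Red Hackenbush stalk has the value of the surreal number whose sign sequence is the edge sequence with B -> + and R -> -.
Sign sequence: -+-+-+-+-
Trace the sign expansion in the surreal number tree, starting from 0:
Edge 1: R (sign -) -> bounds (-inf, 0), value = -1
Edge 2: B (sign +) -> bounds (-1, 0), value = -1/2
Edge 3: R (sign -) -> bounds (-1, -1/2), value = -3/4
Edge 4: B (sign +) -> bounds (-3/4, -1/2), value = -5/8
Edge 5: R (sign -) -> bounds (-3/4, -5/8), value = -11/16
Edge 6: B (sign +) -> bounds (-11/16, -5/8), value = -21/32
Edge 7: R (sign -) -> bounds (-11/16, -21/32), value = -43/64
Edge 8: B (sign +) -> bounds (-43/64, -21/32), value = -85/128
Edge 9: R (sign -) -> bounds (-43/64, -85/128), value = -171/256
Game value = -171/256

-171/256


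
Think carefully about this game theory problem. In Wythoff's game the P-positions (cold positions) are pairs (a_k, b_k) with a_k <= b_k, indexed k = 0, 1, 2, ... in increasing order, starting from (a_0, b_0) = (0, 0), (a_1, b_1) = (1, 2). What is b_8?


By Wythoff's theorem, a_k = floor(k * phi) and b_k = floor(k * phi^2) = a_k + k, where phi = (1 + sqrt(5))/2 is the golden ratio.
phi = (1 + sqrt(5))/2 = 1.618034
phi^2 = phi + 1 = 2.618034
k = 8
k * phi^2 = 8 * 2.618034 = 20.944272
b_8 = floor(k * phi^2) = 20 (check: a_8 + k = 12 + 8 = 20)

20


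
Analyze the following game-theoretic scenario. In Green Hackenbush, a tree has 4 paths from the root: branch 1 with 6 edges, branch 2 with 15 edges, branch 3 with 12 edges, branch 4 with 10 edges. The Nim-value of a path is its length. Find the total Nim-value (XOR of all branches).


The tree has 4 branches from the ground vertex.
In Green Hackenbush, the Nim-value of a simple path of length k is k.
Branch 1: length 6, Nim-value = 6
Branch 2: length 15, Nim-value = 15
Branch 3: length 12, Nim-value = 12
Branch 4: length 10, Nim-value = 10
Total Nim-value = XOR of all branch values:
0 XOR 6 = 6
6 XOR 15 = 9
9 XOR 12 = 5
5 XOR 10 = 15
Nim-value of the tree = 15

15


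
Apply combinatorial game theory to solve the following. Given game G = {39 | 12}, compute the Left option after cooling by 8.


Original game: {39 | 12} (a switch {a | b} with a > b).
Cooling by t (for t below the temperature (a - b)/2 = 27/2) taxes each move by t: {a | b} cooled by t is {a - t | b + t}.
Cooling amount: t = 8
Cooled Left option: 39 - 8 = 31
Cooled Right option: 12 + 8 = 20
Cooled game: {31 | 20}
Left option = 31

31


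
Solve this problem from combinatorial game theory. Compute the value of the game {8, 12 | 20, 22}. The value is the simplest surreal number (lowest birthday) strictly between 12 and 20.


Left options: {8, 12}, max = 12
Right options: {20, 22}, min = 20
All options are numbers and max(Left) < min(Right), so by the simplicity theorem the value is the simplest (earliest-born) number strictly between 12 and 20.
Integers 13 through 19 all lie strictly between 12 and 20.
Among integers, the simplest (lowest birthday = smallest |n|; 0 is born on day 0, +-n on day n) is 13.
No non-integer in the interval can be simpler: if x is a non-integer in the interval, then floor(x) or ceil(x) also lies in the interval (the interval contains an integer), and both are proper prefixes of x's sign expansion, i.e. born earlier. So the game value is 13.
Game value = 13

13


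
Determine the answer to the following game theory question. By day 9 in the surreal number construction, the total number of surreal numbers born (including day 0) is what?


Day 0: {|} = 0 is born. Count = 1.
Day n: the number of surreal numbers born by day n is 2^(n+1) - 1.
By day 0: 2^1 - 1 = 1
By day 1: 2^2 - 1 = 3
By day 2: 2^3 - 1 = 7
By day 3: 2^4 - 1 = 15
By day 4: 2^5 - 1 = 31
By day 5: 2^6 - 1 = 63
By day 6: 2^7 - 1 = 127
By day 7: 2^8 - 1 = 255
By day 8: 2^9 - 1 = 511
By day 9: 2^10 - 1 = 1023
By day 9: 1023 surreal numbers.

1023


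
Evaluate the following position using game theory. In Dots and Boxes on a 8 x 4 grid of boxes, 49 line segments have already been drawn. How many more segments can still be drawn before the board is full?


Grid: 8 x 4 boxes, i.e. 9 rows and 5 columns of dots.
Horizontal edges: (rows + 1) * cols = 9 * 4 = 36
Vertical edges: rows * (cols + 1) = 8 * 5 = 40
Total edges: 36 + 40 = 76
Edges drawn: 49
Remaining: 76 - 49 = 27

27


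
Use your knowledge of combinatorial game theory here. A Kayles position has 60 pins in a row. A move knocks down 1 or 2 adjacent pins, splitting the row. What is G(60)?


Kayles: a move removes 1 or 2 adjacent pins from a contiguous row.
Removing pins from a row of k leaves two independent rows (a, b) with a + b = k - 1 (one pin) or a + b = k - 2 (two pins); an end removal gives a = 0.
By Sprague-Grundy, G(k) = mex{ G(a) XOR G(b) } over all these splits. G(0) = 0.
G(1): splits (0,0):0^0=0 -> mex({0}) = 1
G(2): splits (0,1):0^1=1 (0,0):0^0=0 -> mex({0, 1}) = 2
G(3): splits (0,2):0^2=2 (1,1):1^1=0 (0,1):0^1=1 -> mex({0, 1, 2}) = 3
G(4): splits (0,3):0^3=3 (1,2):1^2=3 (0,2):0^2=2 (1,1):1^1=0 -> mex({0, 2, 3}) = 1
G(5): splits (0,4):0^1=1 (1,3):1^3=2 (2,2):2^2=0 (0,3):0^3=3 (1,2):1^2=3 -> mex({0, 1, 2, 3}) = 4
G(6) = mex({0, 1, 2, 4}) = 3
G(7) = mex({0, 1, 3, 4, 5}) = 2
G(8) = mex({0, 2, 3, 5, 6}) = 1
G(9) = mex({0, 1, 2, 3, 6, 7}) = 4
G(10) = mex({0, 1, 3, 4, 5, 7}) = 2
G(11) = mex({0, 1, 2, 3, 4, 5}) = 6
G(12) = mex({0, 1, 2, 3, 5, 6, 7}) = 4
G(13) = mex({0, 2, 3, 4, 6, 7}) = 1
G(14) = mex({0, 1, 4, 5, 6, 7}) = 2
G(15) = mex({0, 1, 2, 3, 4, 5, 6}) = 7
G(16) = mex({0, 2, 3, 5, 6, 7}) = 1
G(17) = mex({0, 1, 2, 3, 5, 6, 7}) = 4
G(18) = mex({0, 1, 2, 4, 5, 6}) = 3
G(19) = mex({0, 1, 3, 4, 5, 7}) = 2
G(20) = mex({0, 2, 3, 4, 5, 6, 7}) = 1
G(21) = mex({0, 1, 2, 3, 5, 6, 7}) = 4
G(22) = mex({0, 1, 2, 3, 4, 5, 7}) = 6
G(23) = mex({0, 1, 2, 3, 4, 5, 6}) = 7
G(24) = mex({0, 1, 2, 3, 5, 6, 7}) = 4
G(25) = mex({0, 2, 3, 4, 6, 7}) = 1
G(26) = mex({0, 1, 3, 4, 5, 6, 7}) = 2
G(27) = mex({0, 1, 2, 3, 4, 5, 6, 7}) = 8
G(28) = mex({0, 1, 2, 3, 4, 6, 7, 8}) = 5
G(29) = mex({0, 1, 2, 3, 5, 6, 7, 8, 9}) = 4
G(30) = mex({0, 1, 2, 3, 4, 5, 6, 9, 10}) = 7
G(31) = mex({0, 1, 3, 4, 5, 7, 10, 11}) = 2
G(32) = mex({0, 2, 3, 4, 5, 6, 7, 9, 11}) = 1
G(33) = mex({0, 1, 2, 3, 4, 5, 6, 7, 9, 12}) = 8
G(34) = mex({0, 1, 2, 3, 4, 5, 7, 8, 11, 12}) = 6
G(35) = mex({0, 1, 2, 3, 4, 5, 6, 8, 9, 10, 11}) = 7
G(36) = mex({0, 1, 2, 3, 5, 6, 7, 9, 10}) = 4
G(37) = mex({0, 2, 3, 4, 6, 7, 9, 10, 11, 12}) = 1
G(38) = mex({0, 1, 3, 4, 5, 6, 7, 9, 10, 11, 12}) = 2
G(39) = mex({0, 1, 2, 4, 5, 6, 7, 9, 10, 12, 14}) = 3
G(40) = mex({0, 2, 3, 4, 6, 7, 11, 12, 14}) = 1
G(41) = mex({0, 1, 2, 3, 5, 6, 7, 9, 10, 11, 12}) = 4
G(42) = mex({0, 1, 2, 3, 4, 5, 6, 9, 10}) = 7
G(43) = mex({0, 1, 3, 4, 5, 7, 9, 10, 12, 15}) = 2
G(44) = mex({0, 2, 3, 4, 5, 6, 7, 9, 10, 12, 15}) = 1
G(45) = mex({0, 1, 2, 3, 4, 5, 6, 7, 9, 10, 12, 14}) = 8
G(46) = mex({0, 1, 3, 4, 5, 7, 8, 11, 12, 14}) = 2
G(47) = mex({0, 1, 2, 3, 4, 5, 6, 8, 9, 10, 11, 12}) = 7
G(48) = mex({0, 1, 2, 3, 5, 6, 7, 9, 10}) = 4
G(49) = mex({0, 2, 3, 4, 6, 7, 9, 10, 11, 12, 15}) = 1
G(50) = mex({0, 1, 4, 5, 6, 7, 9, 11, 12, 14, 15}) = 2
G(51) = mex({0, 1, 2, 3, 4, 5, 6, 7, 9, 12, 14, 15}) = 8
G(52) = mex({0, 2, 3, 4, 5, 6, 7, 8, 11, 12, 15}) = 1
G(53) = mex({0, 1, 2, 3, 5, 6, 7, 8, 9, 10, 11, 12}) = 4
G(54) = mex({0, 1, 2, 3, 4, 5, 6, 9, 10}) = 7
G(55) = mex({0, 1, 3, 4, 5, 7, 9, 10, 11, 12}) = 2
G(56) = mex({0, 2, 3, 4, 5, 6, 7, 9, 10, 11, 12, 13, 14}) = 1
G(57) = mex({0, 1, 2, 3, 5, 6, 7, 9, 10, 12, 13, 14, 15}) = 4
G(58) = mex({0, 1, 3, 4, 5, 7, 11, 12, 14, 15}) = 2
G(59) = mex({0, 1, 2, 3, 4, 5, 6, 9, 10, 11, 12, 15}) = 7
G(60) = mex({0, 1, 2, 3, 5, 6, 7, 9, 10}) = 4
Therefore G(60) = 4.

4


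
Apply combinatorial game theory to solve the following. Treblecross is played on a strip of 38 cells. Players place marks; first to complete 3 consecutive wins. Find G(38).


Treblecross: place X on empty cells; 3-in-a-row wins.
Playing within two cells of an existing X lets the opponent win at once, so sensible play treats the cells i-2..i+2 around each X as dead. The player left with no safe cell loses, so this is a normal-play take-away game on strips of safe cells.
Placing X at cell i (0-indexed) of a strip of k safe cells leaves independent strips of sizes max(0, i-2) and max(0, k-i-3). Hence G(k) = mex{ G(max(0,i-2)) XOR G(max(0,k-i-3)) : 0 <= i < k }, with G(0) = 0.
G(1): splits (0,0):0^0=0 -> mex({0}) = 1
G(2): splits (0,0):0^0=0 -> mex({0}) = 1
G(3): splits (0,0):0^0=0 -> mex({0}) = 1
G(4): splits (0,1):0^1=1 (0,0):0^0=0 -> mex({0, 1}) = 2
G(5): splits (0,2):0^1=1 (0,1):0^1=1 (0,0):0^0=0 -> mex({0, 1}) = 2
G(6) = mex({1}) = 0
G(7) = mex({0, 1, 2}) = 3
G(8) = mex({0, 1, 2}) = 3
G(9) = mex({0, 2}) = 1
G(10) = mex({0, 2, 3}) = 1
G(11) = mex({0, 3}) = 1
G(12) = mex({1, 3}) = 0
G(13) = mex({0, 1, 2, 3}) = 4
G(14) = mex({0, 1, 2}) = 3
G(15) = mex({0, 1, 2}) = 3
G(16) = mex({0, 1, 2, 4}) = 3
G(17) = mex({0, 1, 3, 4}) = 2
G(18) = mex({0, 1, 3, 4}) = 2
G(19) = mex({0, 1, 3, 5}) = 2
G(20) = mex({0, 1, 2, 3, 5}) = 4
G(21) = mex({0, 1, 2, 3, 5}) = 4
G(22) = mex({1, 2, 6}) = 0
G(23) = mex({0, 1, 2, 3, 4, 6}) = 5
G(24) = mex({0, 1, 2, 3, 4}) = 5
G(25) = mex({0, 1, 3, 4, 7}) = 2
G(26) = mex({0, 1, 3, 4, 5, 7}) = 2
G(27) = mex({0, 1, 3, 5}) = 2
G(28) = mex({0, 1, 2, 5}) = 3
G(29) = mex({0, 1, 2, 4, 5, 6}) = 3
G(30) = mex({1, 2, 4, 6}) = 0
G(31) = mex({0, 1, 2, 3, 4, 6}) = 5
G(32) = mex({1, 2, 3, 4, 7}) = 0
G(33) = mex({0, 3, 7}) = 1
G(34) = mex({0, 2, 3, 5, 7}) = 1
G(35) = mex({0, 2, 3, 5, 6}) = 1
G(36) = mex({0, 1, 2, 5, 6}) = 3
G(37) = mex({0, 1, 2, 4, 5, 6}) = 3
G(38) = mex({0, 1, 2, 4}) = 3
Therefore G(38) = 3.

3


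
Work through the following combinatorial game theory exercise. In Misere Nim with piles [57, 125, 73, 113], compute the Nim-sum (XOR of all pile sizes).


We need the XOR (exclusive or) of all pile sizes.
After XOR-ing pile 1 (size 57): 0 XOR 57 = 57
After XOR-ing pile 2 (size 125): 57 XOR 125 = 68
After XOR-ing pile 3 (size 73): 68 XOR 73 = 13
After XOR-ing pile 4 (size 113): 13 XOR 113 = 124
The Nim-value of this position is 124.

124


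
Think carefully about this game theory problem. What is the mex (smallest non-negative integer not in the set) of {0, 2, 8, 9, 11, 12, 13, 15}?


Set = {0, 2, 8, 9, 11, 12, 13, 15}
0 is in the set.
1 is NOT in the set. This is the mex.
mex = 1

1


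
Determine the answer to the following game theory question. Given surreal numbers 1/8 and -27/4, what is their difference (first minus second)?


x = 1/8, y = -27/4
Converting to common denominator: 8
x = 1/8, y = -54/8
x - y = 1/8 - -27/4 = 55/8

55/8


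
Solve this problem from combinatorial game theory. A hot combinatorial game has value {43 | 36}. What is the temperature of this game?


The game is {43 | 36}, a switch {a | b} with numbers a > b.
Cooling {a | b} by t gives {a - t | b + t}, which stops being hot when a - t = b + t, i.e. at t = (a - b)/2. So the temperature of a switch is (a - b)/2.
Temperature = (Left option - Right option) / 2
= (43 - (36)) / 2
= 7 / 2
= 7/2

7/2


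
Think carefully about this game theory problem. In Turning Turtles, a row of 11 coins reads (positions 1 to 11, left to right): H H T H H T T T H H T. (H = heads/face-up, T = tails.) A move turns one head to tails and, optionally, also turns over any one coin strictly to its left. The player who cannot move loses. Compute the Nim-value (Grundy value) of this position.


Coins: H H T H H T T T H H T
Key fact: a single head at position k behaves exactly like a Nim heap of size k (turning it to T and optionally flipping a coin at j < k corresponds to moving the heap from k to j, or to 0), and heads combine as a disjunctive sum (two heads at the same place would cancel, matching j XOR j = 0). So the Nim-value is the XOR of the 1-indexed positions of the heads.
Face-up positions (1-indexed): [1, 2, 4, 5, 9, 10]
XOR 0 with 1: 0 XOR 1 = 1
XOR 1 with 2: 1 XOR 2 = 3
XOR 3 with 4: 3 XOR 4 = 7
XOR 7 with 5: 7 XOR 5 = 2
XOR 2 with 9: 2 XOR 9 = 11
XOR 11 with 10: 11 XOR 10 = 1
Nim-value = 1

1


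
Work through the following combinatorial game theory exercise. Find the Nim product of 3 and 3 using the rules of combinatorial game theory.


Nim multiplication is bilinear over XOR: (u XOR v) * w = (u*w) XOR (v*w).
So we split each operand into its bit components and XOR the pairwise Nim products.
3 = 1 + 2 (as XOR of powers of 2).
3 = 1 + 2 (as XOR of powers of 2).
Using the standard Nim-product table on single bits:
  2*2 = 3,   2*4 = 8,   2*8 = 12,
  4*4 = 6,   4*8 = 11,  8*8 = 13,
and  1*x = x (identity), k*l = l*k (commutative).
Pairwise Nim products:
  1 * 1 = 1
  1 * 2 = 2
  2 * 1 = 2
  2 * 2 = 3
XOR them: 1 XOR 2 XOR 2 XOR 3 = 2.
Result: 3 * 3 = 2 (in Nim).

2


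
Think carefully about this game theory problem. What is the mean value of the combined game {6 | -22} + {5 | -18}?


G1 = {6 | -22}, G2 = {5 | -18}
Each is a switch {a | b} with numbers a > b; its mean value is (a + b)/2, and mean value is additive over game sums: m(G1 + G2) = m(G1) + m(G2).
Mean of G1 = (6 + (-22))/2 = -16/2 = -8
Mean of G2 = (5 + (-18))/2 = -13/2 = -13/2
Mean of G1 + G2 = -8 + -13/2 = -29/2

-29/2


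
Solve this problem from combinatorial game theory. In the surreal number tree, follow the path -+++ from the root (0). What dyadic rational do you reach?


Sign expansion: -+++
Rule: track bounds (lo, hi), initially (-inf, +inf). On '+', the current value becomes lo and we move to the simplest number in (value, hi): value + 1 if hi = +inf, otherwise the midpoint (value + hi)/2. On '-', the current value becomes hi and we move to value - 1 if lo = -inf, otherwise the midpoint (lo + value)/2.
Start at 0.
Step 1: sign = -, move left. Bounds: (-inf, 0). Value = -1
Step 2: sign = +, move right. Bounds: (-1, 0). Value = -1/2
Step 3: sign = +, move right. Bounds: (-1/2, 0). Value = -1/4
Step 4: sign = +, move right. Bounds: (-1/4, 0). Value = -1/8
The surreal number with sign expansion -+++ is -1/8.

-1/8


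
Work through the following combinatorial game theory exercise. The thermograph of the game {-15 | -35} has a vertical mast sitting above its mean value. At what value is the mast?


Game = {-15 | -35}, a switch {a | b} with numbers a > b.
Its thermograph has left wall a - t and right wall b + t, which meet at t = (a - b)/2, where both equal (a + b)/2. So the mast (mean value) is at (a + b)/2.
Mean = (-15 + (-35))/2 = -50/2 = -25

-25


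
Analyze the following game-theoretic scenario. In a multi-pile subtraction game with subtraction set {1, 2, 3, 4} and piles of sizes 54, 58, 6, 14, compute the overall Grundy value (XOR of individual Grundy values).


Subtraction set: {1, 2, 3, 4}
For this subtraction set, G(n) = n mod 5 (period = max + 1 = 5).
Pile 1 (size 54): G(54) = 54 mod 5 = 4
Pile 2 (size 58): G(58) = 58 mod 5 = 3
Pile 3 (size 6): G(6) = 6 mod 5 = 1
Pile 4 (size 14): G(14) = 14 mod 5 = 4
Total Grundy value = XOR of all: 4 XOR 3 XOR 1 XOR 4 = 2

2


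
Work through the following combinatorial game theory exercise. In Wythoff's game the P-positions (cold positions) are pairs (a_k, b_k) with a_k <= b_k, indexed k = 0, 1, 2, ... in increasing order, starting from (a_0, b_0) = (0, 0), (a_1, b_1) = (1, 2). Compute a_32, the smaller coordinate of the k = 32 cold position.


By Wythoff's theorem, a_k = floor(k * phi) and b_k = floor(k * phi^2) = a_k + k, where phi = (1 + sqrt(5))/2 is the golden ratio.
phi = (1 + sqrt(5))/2 = 1.618034
k = 32
k * phi = 32 * 1.618034 = 51.777088
a_32 = floor(k * phi) = 51

51


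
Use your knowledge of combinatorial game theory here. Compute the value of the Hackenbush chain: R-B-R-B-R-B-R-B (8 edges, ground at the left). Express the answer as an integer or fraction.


Edges (from ground): R-B-R-B-R-B-R-B
By Berlekamp's sign-expansion rule, a Blue-Red Hackenbush stalk has the value of the surreal number whose sign sequence is the edge sequence with B -> + and R -> -.
Sign sequence: -+-+-+-+
Trace the sign expansion in the surreal number tree, starting from 0:
Edge 1: R (sign -) -> bounds (-inf, 0), value = -1
Edge 2: B (sign +) -> bounds (-1, 0), value = -1/2
Edge 3: R (sign -) -> bounds (-1, -1/2), value = -3/4
Edge 4: B (sign +) -> bounds (-3/4, -1/2), value = -5/8
Edge 5: R (sign -) -> bounds (-3/4, -5/8), value = -11/16
Edge 6: B (sign +) -> bounds (-11/16, -5/8), value = -21/32
Edge 7: R (sign -) -> bounds (-11/16, -21/32), value = -43/64
Edge 8: B (sign +) -> bounds (-43/64, -21/32), value = -85/128
Game value = -85/128

-85/128


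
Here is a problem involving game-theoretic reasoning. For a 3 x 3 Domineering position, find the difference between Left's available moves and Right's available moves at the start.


Board is 3 x 3 (rows x cols).
Left (vertical) placements: (rows-1) * cols = 2 * 3 = 6
Right (horizontal) placements: rows * (cols-1) = 3 * 2 = 6
Advantage = Left - Right = 6 - 6 = 0

0


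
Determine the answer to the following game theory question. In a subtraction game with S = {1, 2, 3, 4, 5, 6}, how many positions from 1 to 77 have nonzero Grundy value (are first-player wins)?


Subtraction set S = {1, 2, 3, 4, 5, 6}, so G(n) = n mod 7.
G(n) = 0 when n is a multiple of 7.
Multiples of 7 in [1, 77]: 11
N-positions (nonzero Grundy) = 77 - 11 = 66

66


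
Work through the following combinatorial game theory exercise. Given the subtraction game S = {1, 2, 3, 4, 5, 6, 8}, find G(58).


The subtraction set is S = {1, 2, 3, 4, 5, 6, 8}.
G(k) = mex{ G(k - s) : s in S, s <= k }. We compute iteratively: G(0) = 0.
G(1) = mex({0}) = 1
G(2) = mex({0, 1}) = 2
G(3) = mex({0, 1, 2}) = 3
G(4) = mex({0, 1, 2, 3}) = 4
G(5) = mex({0, 1, 2, 3, 4}) = 5
G(6) = mex({0, 1, 2, 3, 4, 5}) = 6
G(7) = mex({1, 2, 3, 4, 5, 6}) = 0
G(8) = mex({0, 2, 3, 4, 5, 6}) = 1
G(9) = mex({0, 1, 3, 4, 5, 6}) = 2
G(10) = mex({0, 1, 2, 4, 5, 6}) = 3
G(11) = mex({0, 1, 2, 3, 5, 6}) = 4
G(12) = mex({0, 1, 2, 3, 4, 6}) = 5
G(13) = mex({0, 1, 2, 3, 4, 5}) = 6
G(14) = mex({1, 2, 3, 4, 5, 6}) = 0
Observe that G(7)..G(14) = 0, 1, 2, 3, 4, 5, 6, 0 repeats G(0)..G(7) = 0, 1, 2, 3, 4, 5, 6, 0.
For k >= max(S) = 8, G(k) is determined by the previous 8 values G(k-8)..G(k-1); a window of 8 consecutive values has recurred shifted by 7, so by induction G(k + 7) = G(k) for all k >= 0: the sequence is periodic from the start with period 7.
One period: G(0..6) = 0, 1, 2, 3, 4, 5, 6.
58 mod 7 = 2, so G(58) = G(2) = 2.

2


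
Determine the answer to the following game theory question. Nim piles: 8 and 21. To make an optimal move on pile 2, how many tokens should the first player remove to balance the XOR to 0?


Piles: 8 and 21
Current XOR: 8 XOR 21 = 29 (non-zero, so this is an N-position).
To make the XOR zero, we need to find a move that balances the piles.
For pile 2 (size 21): target = 21 XOR 29 = 8
We reduce pile 2 from 21 to 8.
Tokens removed: 21 - 8 = 13
Verification: 8 XOR 8 = 0

13


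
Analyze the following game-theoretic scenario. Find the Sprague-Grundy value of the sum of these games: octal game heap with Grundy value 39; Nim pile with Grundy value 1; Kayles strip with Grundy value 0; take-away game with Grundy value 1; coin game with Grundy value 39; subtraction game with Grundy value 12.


By the Sprague-Grundy theorem, the Grundy value of a sum of games is the XOR of individual Grundy values.
octal game heap: Grundy value = 39. Running XOR: 0 XOR 39 = 39
Nim pile: Grundy value = 1. Running XOR: 39 XOR 1 = 38
Kayles strip: Grundy value = 0. Running XOR: 38 XOR 0 = 38
take-away game: Grundy value = 1. Running XOR: 38 XOR 1 = 39
coin game: Grundy value = 39. Running XOR: 39 XOR 39 = 0
subtraction game: Grundy value = 12. Running XOR: 0 XOR 12 = 12
The combined Grundy value is 12.

12


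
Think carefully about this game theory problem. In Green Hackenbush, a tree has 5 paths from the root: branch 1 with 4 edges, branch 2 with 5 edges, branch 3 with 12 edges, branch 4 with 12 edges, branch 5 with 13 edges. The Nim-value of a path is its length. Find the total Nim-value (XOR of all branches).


The tree has 5 branches from the ground vertex.
In Green Hackenbush, the Nim-value of a simple path of length k is k.
Branch 1: length 4, Nim-value = 4
Branch 2: length 5, Nim-value = 5
Branch 3: length 12, Nim-value = 12
Branch 4: length 12, Nim-value = 12
Branch 5: length 13, Nim-value = 13
Total Nim-value = XOR of all branch values:
0 XOR 4 = 4
4 XOR 5 = 1
1 XOR 12 = 13
13 XOR 12 = 1
1 XOR 13 = 12
Nim-value of the tree = 12

12


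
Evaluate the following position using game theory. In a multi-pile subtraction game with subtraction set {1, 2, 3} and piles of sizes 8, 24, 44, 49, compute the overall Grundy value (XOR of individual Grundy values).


Subtraction set: {1, 2, 3}
For this subtraction set, G(n) = n mod 4 (period = max + 1 = 4).
Pile 1 (size 8): G(8) = 8 mod 4 = 0
Pile 2 (size 24): G(24) = 24 mod 4 = 0
Pile 3 (size 44): G(44) = 44 mod 4 = 0
Pile 4 (size 49): G(49) = 49 mod 4 = 1
Total Grundy value = XOR of all: 0 XOR 0 XOR 0 XOR 1 = 1

1


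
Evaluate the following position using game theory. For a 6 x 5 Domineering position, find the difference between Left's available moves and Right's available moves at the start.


Board is 6 x 5 (rows x cols).
Left (vertical) placements: (rows-1) * cols = 5 * 5 = 25
Right (horizontal) placements: rows * (cols-1) = 6 * 4 = 24
Advantage = Left - Right = 25 - 24 = 1

1


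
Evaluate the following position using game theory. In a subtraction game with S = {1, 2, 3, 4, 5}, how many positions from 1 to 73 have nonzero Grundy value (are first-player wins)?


Subtraction set S = {1, 2, 3, 4, 5}, so G(n) = n mod 6.
G(n) = 0 when n is a multiple of 6.
Multiples of 6 in [1, 73]: 12
N-positions (nonzero Grundy) = 73 - 12 = 61

61


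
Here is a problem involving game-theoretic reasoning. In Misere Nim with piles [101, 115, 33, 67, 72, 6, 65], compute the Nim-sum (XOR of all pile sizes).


We need the XOR (exclusive or) of all pile sizes.
After XOR-ing pile 1 (size 101): 0 XOR 101 = 101
After XOR-ing pile 2 (size 115): 101 XOR 115 = 22
After XOR-ing pile 3 (size 33): 22 XOR 33 = 55
After XOR-ing pile 4 (size 67): 55 XOR 67 = 116
After XOR-ing pile 5 (size 72): 116 XOR 72 = 60
After XOR-ing pile 6 (size 6): 60 XOR 6 = 58
After XOR-ing pile 7 (size 65): 58 XOR 65 = 123
The Nim-value of this position is 123.

123


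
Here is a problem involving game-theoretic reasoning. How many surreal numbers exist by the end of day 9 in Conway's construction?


Day 0: {|} = 0 is born. Count = 1.
Day n: the number of surreal numbers born by day n is 2^(n+1) - 1.
By day 0: 2^1 - 1 = 1
By day 1: 2^2 - 1 = 3
By day 2: 2^3 - 1 = 7
By day 3: 2^4 - 1 = 15
By day 4: 2^5 - 1 = 31
By day 5: 2^6 - 1 = 63
By day 6: 2^7 - 1 = 127
By day 7: 2^8 - 1 = 255
By day 8: 2^9 - 1 = 511
By day 9: 2^10 - 1 = 1023
By day 9: 1023 surreal numbers.

1023


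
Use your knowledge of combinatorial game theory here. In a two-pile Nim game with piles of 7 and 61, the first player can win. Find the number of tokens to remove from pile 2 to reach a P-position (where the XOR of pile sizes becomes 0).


Piles: 7 and 61
Current XOR: 7 XOR 61 = 58 (non-zero, so this is an N-position).
To make the XOR zero, we need to find a move that balances the piles.
For pile 2 (size 61): target = 61 XOR 58 = 7
We reduce pile 2 from 61 to 7.
Tokens removed: 61 - 7 = 54
Verification: 7 XOR 7 = 0

54


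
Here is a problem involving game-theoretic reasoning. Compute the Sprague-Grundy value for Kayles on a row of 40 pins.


Kayles: a move removes 1 or 2 adjacent pins from a contiguous row.
Removing pins from a row of k leaves two independent rows (a, b) with a + b = k - 1 (one pin) or a + b = k - 2 (two pins); an end removal gives a = 0.
By Sprague-Grundy, G(k) = mex{ G(a) XOR G(b) } over all these splits. G(0) = 0.
G(1): splits (0,0):0^0=0 -> mex({0}) = 1
G(2): splits (0,1):0^1=1 (0,0):0^0=0 -> mex({0, 1}) = 2
G(3): splits (0,2):0^2=2 (1,1):1^1=0 (0,1):0^1=1 -> mex({0, 1, 2}) = 3
G(4): splits (0,3):0^3=3 (1,2):1^2=3 (0,2):0^2=2 (1,1):1^1=0 -> mex({0, 2, 3}) = 1
G(5): splits (0,4):0^1=1 (1,3):1^3=2 (2,2):2^2=0 (0,3):0^3=3 (1,2):1^2=3 -> mex({0, 1, 2, 3}) = 4
G(6) = mex({0, 1, 2, 4}) = 3
G(7) = mex({0, 1, 3, 4, 5}) = 2
G(8) = mex({0, 2, 3, 5, 6}) = 1
G(9) = mex({0, 1, 2, 3, 6, 7}) = 4
G(10) = mex({0, 1, 3, 4, 5, 7}) = 2
G(11) = mex({0, 1, 2, 3, 4, 5}) = 6
G(12) = mex({0, 1, 2, 3, 5, 6, 7}) = 4
G(13) = mex({0, 2, 3, 4, 6, 7}) = 1
G(14) = mex({0, 1, 4, 5, 6, 7}) = 2
G(15) = mex({0, 1, 2, 3, 4, 5, 6}) = 7
G(16) = mex({0, 2, 3, 5, 6, 7}) = 1
G(17) = mex({0, 1, 2, 3, 5, 6, 7}) = 4
G(18) = mex({0, 1, 2, 4, 5, 6}) = 3
G(19) = mex({0, 1, 3, 4, 5, 7}) = 2
G(20) = mex({0, 2, 3, 4, 5, 6, 7}) = 1
G(21) = mex({0, 1, 2, 3, 5, 6, 7}) = 4
G(22) = mex({0, 1, 2, 3, 4, 5, 7}) = 6
G(23) = mex({0, 1, 2, 3, 4, 5, 6}) = 7
G(24) = mex({0, 1, 2, 3, 5, 6, 7}) = 4
G(25) = mex({0, 2, 3, 4, 6, 7}) = 1
G(26) = mex({0, 1, 3, 4, 5, 6, 7}) = 2
G(27) = mex({0, 1, 2, 3, 4, 5, 6, 7}) = 8
G(28) = mex({0, 1, 2, 3, 4, 6, 7, 8}) = 5
G(29) = mex({0, 1, 2, 3, 5, 6, 7, 8, 9}) = 4
G(30) = mex({0, 1, 2, 3, 4, 5, 6, 9, 10}) = 7
G(31) = mex({0, 1, 3, 4, 5, 7, 10, 11}) = 2
G(32) = mex({0, 2, 3, 4, 5, 6, 7, 9, 11}) = 1
G(33) = mex({0, 1, 2, 3, 4, 5, 6, 7, 9, 12}) = 8
G(34) = mex({0, 1, 2, 3, 4, 5, 7, 8, 11, 12}) = 6
G(35) = mex({0, 1, 2, 3, 4, 5, 6, 8, 9, 10, 11}) = 7
G(36) = mex({0, 1, 2, 3, 5, 6, 7, 9, 10}) = 4
G(37) = mex({0, 2, 3, 4, 6, 7, 9, 10, 11, 12}) = 1
G(38) = mex({0, 1, 3, 4, 5, 6, 7, 9, 10, 11, 12}) = 2
G(39) = mex({0, 1, 2, 4, 5, 6, 7, 9, 10, 12, 14}) = 3
G(40) = mex({0, 2, 3, 4, 6, 7, 11, 12, 14}) = 1
Therefore G(40) = 1.

1


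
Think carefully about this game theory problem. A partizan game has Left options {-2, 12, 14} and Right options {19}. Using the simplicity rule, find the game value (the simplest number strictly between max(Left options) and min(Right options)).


Left options: {-2, 12, 14}, max = 14
Right options: {19}, min = 19
All options are numbers and max(Left) < min(Right), so by the simplicity theorem the value is the simplest (earliest-born) number strictly between 14 and 19.
Integers 15 through 18 all lie strictly between 14 and 19.
Among integers, the simplest (lowest birthday = smallest |n|; 0 is born on day 0, +-n on day n) is 15.
No non-integer in the interval can be simpler: if x is a non-integer in the interval, then floor(x) or ceil(x) also lies in the interval (the interval contains an integer), and both are proper prefixes of x's sign expansion, i.e. born earlier. So the game value is 15.
Game value = 15

15


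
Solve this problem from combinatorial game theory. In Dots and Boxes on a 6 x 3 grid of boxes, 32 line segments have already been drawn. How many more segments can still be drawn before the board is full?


Grid: 6 x 3 boxes, i.e. 7 rows and 4 columns of dots.
Horizontal edges: (rows + 1) * cols = 7 * 3 = 21
Vertical edges: rows * (cols + 1) = 6 * 4 = 24
Total edges: 21 + 24 = 45
Edges drawn: 32
Remaining: 45 - 32 = 13

13


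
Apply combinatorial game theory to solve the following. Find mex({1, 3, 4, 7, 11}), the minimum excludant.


Set = {1, 3, 4, 7, 11}
0 is NOT in the set. This is the mex.
mex = 0

0


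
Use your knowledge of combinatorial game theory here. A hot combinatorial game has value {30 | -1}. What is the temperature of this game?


The game is {30 | -1}, a switch {a | b} with numbers a > b.
Cooling {a | b} by t gives {a - t | b + t}, which stops being hot when a - t = b + t, i.e. at t = (a - b)/2. So the temperature of a switch is (a - b)/2.
Temperature = (Left option - Right option) / 2
= (30 - (-1)) / 2
= 31 / 2
= 31/2

31/2


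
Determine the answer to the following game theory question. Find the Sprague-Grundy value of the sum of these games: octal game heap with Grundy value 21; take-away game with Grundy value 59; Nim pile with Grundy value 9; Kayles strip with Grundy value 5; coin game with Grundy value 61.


By the Sprague-Grundy theorem, the Grundy value of a sum of games is the XOR of individual Grundy values.
octal game heap: Grundy value = 21. Running XOR: 0 XOR 21 = 21
take-away game: Grundy value = 59. Running XOR: 21 XOR 59 = 46
Nim pile: Grundy value = 9. Running XOR: 46 XOR 9 = 39
Kayles strip: Grundy value = 5. Running XOR: 39 XOR 5 = 34
coin game: Grundy value = 61. Running XOR: 34 XOR 61 = 31
The combined Grundy value is 31.

31


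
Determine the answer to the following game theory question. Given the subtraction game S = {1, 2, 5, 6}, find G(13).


The subtraction set is S = {1, 2, 5, 6}.
G(k) = mex{ G(k - s) : s in S, s <= k }. We compute iteratively: G(0) = 0.
G(1) = mex({0}) = 1
G(2) = mex({0, 1}) = 2
G(3) = mex({1, 2}) = 0
G(4) = mex({0, 2}) = 1
G(5) = mex({0, 1}) = 2
G(6) = mex({0, 1, 2}) = 3
G(7) = mex({1, 2, 3}) = 0
G(8) = mex({0, 2, 3}) = 1
G(9) = mex({0, 1}) = 2
G(10) = mex({1, 2}) = 0
G(11) = mex({0, 2, 3}) = 1
G(12) = mex({0, 1, 3}) = 2
Observe that G(7)..G(12) = 0, 1, 2, 0, 1, 2 repeats G(0)..G(5) = 0, 1, 2, 0, 1, 2.
For k >= max(S) = 6, G(k) is determined by the previous 6 values G(k-6)..G(k-1); a window of 6 consecutive values has recurred shifted by 7, so by induction G(k + 7) = G(k) for all k >= 0: the sequence is periodic from the start with period 7.
One period: G(0..6) = 0, 1, 2, 0, 1, 2, 3.
13 mod 7 = 6, so G(13) = G(6) = 3.

3


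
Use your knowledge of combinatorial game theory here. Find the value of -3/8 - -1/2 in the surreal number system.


x = -3/8, y = -1/2
Converting to common denominator: 8
x = -3/8, y = -4/8
x - y = -3/8 - -1/2 = 1/8

1/8


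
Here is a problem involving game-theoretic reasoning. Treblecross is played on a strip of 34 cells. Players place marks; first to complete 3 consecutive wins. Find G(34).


Treblecross: place X on empty cells; 3-in-a-row wins.
Playing within two cells of an existing X lets the opponent win at once, so sensible play treats the cells i-2..i+2 around each X as dead. The player left with no safe cell loses, so this is a normal-play take-away game on strips of safe cells.
Placing X at cell i (0-indexed) of a strip of k safe cells leaves independent strips of sizes max(0, i-2) and max(0, k-i-3). Hence G(k) = mex{ G(max(0,i-2)) XOR G(max(0,k-i-3)) : 0 <= i < k }, with G(0) = 0.
G(1): splits (0,0):0^0=0 -> mex({0}) = 1
G(2): splits (0,0):0^0=0 -> mex({0}) = 1
G(3): splits (0,0):0^0=0 -> mex({0}) = 1
G(4): splits (0,1):0^1=1 (0,0):0^0=0 -> mex({0, 1}) = 2
G(5): splits (0,2):0^1=1 (0,1):0^1=1 (0,0):0^0=0 -> mex({0, 1}) = 2
G(6) = mex({1}) = 0
G(7) = mex({0, 1, 2}) = 3
G(8) = mex({0, 1, 2}) = 3
G(9) = mex({0, 2}) = 1
G(10) = mex({0, 2, 3}) = 1
G(11) = mex({0, 3}) = 1
G(12) = mex({1, 3}) = 0
G(13) = mex({0, 1, 2, 3}) = 4
G(14) = mex({0, 1, 2}) = 3
G(15) = mex({0, 1, 2}) = 3
G(16) = mex({0, 1, 2, 4}) = 3
G(17) = mex({0, 1, 3, 4}) = 2
G(18) = mex({0, 1, 3, 4}) = 2
G(19) = mex({0, 1, 3, 5}) = 2
G(20) = mex({0, 1, 2, 3, 5}) = 4
G(21) = mex({0, 1, 2, 3, 5}) = 4
G(22) = mex({1, 2, 6}) = 0
G(23) = mex({0, 1, 2, 3, 4, 6}) = 5
G(24) = mex({0, 1, 2, 3, 4}) = 5
G(25) = mex({0, 1, 3, 4, 7}) = 2
G(26) = mex({0, 1, 3, 4, 5, 7}) = 2
G(27) = mex({0, 1, 3, 5}) = 2
G(28) = mex({0, 1, 2, 5}) = 3
G(29) = mex({0, 1, 2, 4, 5, 6}) = 3
G(30) = mex({1, 2, 4, 6}) = 0
G(31) = mex({0, 1, 2, 3, 4, 6}) = 5
G(32) = mex({1, 2, 3, 4, 7}) = 0
G(33) = mex({0, 3, 7}) = 1
G(34) = mex({0, 2, 3, 5, 7}) = 1
Therefore G(34) = 1.

1


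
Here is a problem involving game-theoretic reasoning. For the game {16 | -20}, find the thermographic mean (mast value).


Game = {16 | -20}, a switch {a | b} with numbers a > b.
Its thermograph has left wall a - t and right wall b + t, which meet at t = (a - b)/2, where both equal (a + b)/2. So the mast (mean value) is at (a + b)/2.
Mean = (16 + (-20))/2 = -4/2 = -2

-2


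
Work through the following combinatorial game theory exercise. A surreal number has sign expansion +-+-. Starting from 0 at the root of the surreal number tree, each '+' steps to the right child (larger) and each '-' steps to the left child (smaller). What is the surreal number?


Sign expansion: +-+-
Rule: track bounds (lo, hi), initially (-inf, +inf). On '+', the current value becomes lo and we move to the simplest number in (value, hi): value + 1 if hi = +inf, otherwise the midpoint (value + hi)/2. On '-', the current value becomes hi and we move to value - 1 if lo = -inf, otherwise the midpoint (lo + value)/2.
Start at 0.
Step 1: sign = +, move right. Bounds: (0, +inf). Value = 1
Step 2: sign = -, move left. Bounds: (0, 1). Value = 1/2
Step 3: sign = +, move right. Bounds: (1/2, 1). Value = 3/4
Step 4: sign = -, move left. Bounds: (1/2, 3/4). Value = 5/8
The surreal number with sign expansion +-+- is 5/8.

5/8


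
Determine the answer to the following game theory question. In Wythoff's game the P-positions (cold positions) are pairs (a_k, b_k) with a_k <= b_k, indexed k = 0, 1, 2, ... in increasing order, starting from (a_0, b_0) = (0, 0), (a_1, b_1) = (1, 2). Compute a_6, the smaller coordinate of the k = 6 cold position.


By Wythoff's theorem, a_k = floor(k * phi) and b_k = floor(k * phi^2) = a_k + k, where phi = (1 + sqrt(5))/2 is the golden ratio.
phi = (1 + sqrt(5))/2 = 1.618034
k = 6
k * phi = 6 * 1.618034 = 9.708204
a_6 = floor(k * phi) = 9

9


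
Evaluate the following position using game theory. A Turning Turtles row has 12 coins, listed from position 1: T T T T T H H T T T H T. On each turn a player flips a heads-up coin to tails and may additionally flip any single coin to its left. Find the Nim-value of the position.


Coins: T T T T T H H T T T H T
Key fact: a single head at position k behaves exactly like a Nim heap of size k (turning it to T and optionally flipping a coin at j < k corresponds to moving the heap from k to j, or to 0), and heads combine as a disjunctive sum (two heads at the same place would cancel, matching j XOR j = 0). So the Nim-value is the XOR of the 1-indexed positions of the heads.
Face-up positions (1-indexed): [6, 7, 11]
XOR 0 with 6: 0 XOR 6 = 6
XOR 6 with 7: 6 XOR 7 = 1
XOR 1 with 11: 1 XOR 11 = 10
Nim-value = 10

10


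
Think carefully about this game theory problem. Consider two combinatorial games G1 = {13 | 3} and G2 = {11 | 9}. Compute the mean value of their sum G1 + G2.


G1 = {13 | 3}, G2 = {11 | 9}
Each is a switch {a | b} with numbers a > b; its mean value is (a + b)/2, and mean value is additive over game sums: m(G1 + G2) = m(G1) + m(G2).
Mean of G1 = (13 + (3))/2 = 16/2 = 8
Mean of G2 = (11 + (9))/2 = 20/2 = 10
Mean of G1 + G2 = 8 + 10 = 18

18


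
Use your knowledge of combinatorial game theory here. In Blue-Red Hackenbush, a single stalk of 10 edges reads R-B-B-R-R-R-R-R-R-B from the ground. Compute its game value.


Edges (from ground): R-B-B-R-R-R-R-R-R-B
By Berlekamp's sign-expansion rule, a Blue-Red Hackenbush stalk has the value of the surreal number whose sign sequence is the edge sequence with B -> + and R -> -.
Sign sequence: -++------+
Trace the sign expansion in the surreal number tree, starting from 0:
Edge 1: R (sign -) -> bounds (-inf, 0), value = -1
Edge 2: B (sign +) -> bounds (-1, 0), value = -1/2
Edge 3: B (sign +) -> bounds (-1/2, 0), value = -1/4
Edge 4: R (sign -) -> bounds (-1/2, -1/4), value = -3/8
Edge 5: R (sign -) -> bounds (-1/2, -3/8), value = -7/16
Edge 6: R (sign -) -> bounds (-1/2, -7/16), value = -15/32
Edge 7: R (sign -) -> bounds (-1/2, -15/32), value = -31/64
Edge 8: R (sign -) -> bounds (-1/2, -31/64), value = -63/128
Edge 9: R (sign -) -> bounds (-1/2, -63/128), value = -127/256
Edge 10: B (sign +) -> bounds (-127/256, -63/128), value = -253/512
Game value = -253/512

-253/512


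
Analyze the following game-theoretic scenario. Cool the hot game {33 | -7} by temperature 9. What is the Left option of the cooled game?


Original game: {33 | -7} (a switch {a | b} with a > b).
Cooling by t (for t below the temperature (a - b)/2 = 20) taxes each move by t: {a | b} cooled by t is {a - t | b + t}.
Cooling amount: t = 9
Cooled Left option: 33 - 9 = 24
Cooled Right option: -7 + 9 = 2
Cooled game: {24 | 2}
Left option = 24

24


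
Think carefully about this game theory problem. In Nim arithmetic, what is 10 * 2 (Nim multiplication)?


Nim multiplication is bilinear over XOR: (u XOR v) * w = (u*w) XOR (v*w).
So we split each operand into its bit components and XOR the pairwise Nim products.
10 = 2 + 8 (as XOR of powers of 2).
2 = 2 (as XOR of powers of 2).
Using the standard Nim-product table on single bits:
  2*2 = 3,   2*4 = 8,   2*8 = 12,
  4*4 = 6,   4*8 = 11,  8*8 = 13,
and  1*x = x (identity), k*l = l*k (commutative).
Pairwise Nim products:
  2 * 2 = 3
  8 * 2 = 12
XOR them: 3 XOR 12 = 15.
Result: 10 * 2 = 15 (in Nim).

15


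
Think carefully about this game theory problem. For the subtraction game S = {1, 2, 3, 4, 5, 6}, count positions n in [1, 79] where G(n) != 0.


Subtraction set S = {1, 2, 3, 4, 5, 6}, so G(n) = n mod 7.
G(n) = 0 when n is a multiple of 7.
Multiples of 7 in [1, 79]: 11
N-positions (nonzero Grundy) = 79 - 11 = 68

68


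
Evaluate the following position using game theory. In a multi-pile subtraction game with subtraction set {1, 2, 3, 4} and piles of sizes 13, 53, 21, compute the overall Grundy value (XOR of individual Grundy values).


Subtraction set: {1, 2, 3, 4}
For this subtraction set, G(n) = n mod 5 (period = max + 1 = 5).
Pile 1 (size 13): G(13) = 13 mod 5 = 3
Pile 2 (size 53): G(53) = 53 mod 5 = 3
Pile 3 (size 21): G(21) = 21 mod 5 = 1
Total Grundy value = XOR of all: 3 XOR 3 XOR 1 = 1

1
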